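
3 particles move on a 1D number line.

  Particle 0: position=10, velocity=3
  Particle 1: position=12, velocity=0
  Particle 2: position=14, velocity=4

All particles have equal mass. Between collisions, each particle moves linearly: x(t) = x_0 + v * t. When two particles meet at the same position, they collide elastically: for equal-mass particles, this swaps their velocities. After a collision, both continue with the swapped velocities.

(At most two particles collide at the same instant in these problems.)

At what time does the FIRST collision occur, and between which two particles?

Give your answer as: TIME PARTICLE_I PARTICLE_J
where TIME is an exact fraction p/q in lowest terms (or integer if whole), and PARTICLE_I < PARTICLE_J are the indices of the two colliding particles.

Pair (0,1): pos 10,12 vel 3,0 -> gap=2, closing at 3/unit, collide at t=2/3
Pair (1,2): pos 12,14 vel 0,4 -> not approaching (rel speed -4 <= 0)
Earliest collision: t=2/3 between 0 and 1

Answer: 2/3 0 1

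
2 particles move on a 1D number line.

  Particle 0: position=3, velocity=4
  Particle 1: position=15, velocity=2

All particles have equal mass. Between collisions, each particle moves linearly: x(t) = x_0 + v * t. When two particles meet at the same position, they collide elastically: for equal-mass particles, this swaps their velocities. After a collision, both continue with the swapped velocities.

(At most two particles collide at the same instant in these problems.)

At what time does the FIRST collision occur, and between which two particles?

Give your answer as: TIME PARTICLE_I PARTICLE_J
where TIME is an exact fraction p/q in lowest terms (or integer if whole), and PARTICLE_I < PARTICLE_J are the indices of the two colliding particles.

Answer: 6 0 1

Derivation:
Pair (0,1): pos 3,15 vel 4,2 -> gap=12, closing at 2/unit, collide at t=6
Earliest collision: t=6 between 0 and 1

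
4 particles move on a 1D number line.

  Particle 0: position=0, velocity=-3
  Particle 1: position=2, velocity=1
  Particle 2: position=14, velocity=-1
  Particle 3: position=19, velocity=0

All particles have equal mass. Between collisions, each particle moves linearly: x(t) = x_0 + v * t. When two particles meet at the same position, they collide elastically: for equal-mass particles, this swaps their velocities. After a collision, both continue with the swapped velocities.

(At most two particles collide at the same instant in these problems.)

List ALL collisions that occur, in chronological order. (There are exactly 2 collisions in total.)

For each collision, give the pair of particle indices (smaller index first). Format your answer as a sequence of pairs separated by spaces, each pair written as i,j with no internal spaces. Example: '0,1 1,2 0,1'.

Answer: 1,2 2,3

Derivation:
Collision at t=6: particles 1 and 2 swap velocities; positions: p0=-18 p1=8 p2=8 p3=19; velocities now: v0=-3 v1=-1 v2=1 v3=0
Collision at t=17: particles 2 and 3 swap velocities; positions: p0=-51 p1=-3 p2=19 p3=19; velocities now: v0=-3 v1=-1 v2=0 v3=1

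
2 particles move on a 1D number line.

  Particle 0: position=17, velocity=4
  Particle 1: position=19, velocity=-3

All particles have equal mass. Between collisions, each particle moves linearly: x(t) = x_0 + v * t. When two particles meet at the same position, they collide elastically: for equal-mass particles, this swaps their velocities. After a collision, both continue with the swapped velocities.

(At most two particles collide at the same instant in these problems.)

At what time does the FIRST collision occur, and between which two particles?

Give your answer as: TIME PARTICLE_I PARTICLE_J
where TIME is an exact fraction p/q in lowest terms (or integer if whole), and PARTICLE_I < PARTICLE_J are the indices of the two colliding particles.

Pair (0,1): pos 17,19 vel 4,-3 -> gap=2, closing at 7/unit, collide at t=2/7
Earliest collision: t=2/7 between 0 and 1

Answer: 2/7 0 1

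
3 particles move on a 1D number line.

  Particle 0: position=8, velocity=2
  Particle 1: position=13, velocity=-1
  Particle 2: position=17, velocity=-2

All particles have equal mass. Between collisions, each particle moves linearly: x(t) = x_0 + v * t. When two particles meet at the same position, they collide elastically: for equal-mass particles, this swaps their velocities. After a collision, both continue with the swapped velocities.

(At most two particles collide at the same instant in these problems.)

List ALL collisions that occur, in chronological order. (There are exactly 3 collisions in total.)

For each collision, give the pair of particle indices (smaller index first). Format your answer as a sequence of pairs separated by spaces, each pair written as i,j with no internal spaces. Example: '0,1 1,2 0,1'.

Collision at t=5/3: particles 0 and 1 swap velocities; positions: p0=34/3 p1=34/3 p2=41/3; velocities now: v0=-1 v1=2 v2=-2
Collision at t=9/4: particles 1 and 2 swap velocities; positions: p0=43/4 p1=25/2 p2=25/2; velocities now: v0=-1 v1=-2 v2=2
Collision at t=4: particles 0 and 1 swap velocities; positions: p0=9 p1=9 p2=16; velocities now: v0=-2 v1=-1 v2=2

Answer: 0,1 1,2 0,1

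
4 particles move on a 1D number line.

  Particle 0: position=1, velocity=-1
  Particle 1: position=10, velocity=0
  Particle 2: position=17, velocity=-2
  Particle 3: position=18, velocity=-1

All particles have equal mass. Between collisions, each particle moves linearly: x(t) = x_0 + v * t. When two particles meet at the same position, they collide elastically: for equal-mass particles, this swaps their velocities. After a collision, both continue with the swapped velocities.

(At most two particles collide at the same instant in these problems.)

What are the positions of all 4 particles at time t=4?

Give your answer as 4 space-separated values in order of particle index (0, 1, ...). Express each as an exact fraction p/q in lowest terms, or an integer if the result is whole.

Collision at t=7/2: particles 1 and 2 swap velocities; positions: p0=-5/2 p1=10 p2=10 p3=29/2; velocities now: v0=-1 v1=-2 v2=0 v3=-1
Advance to t=4 (no further collisions before then); velocities: v0=-1 v1=-2 v2=0 v3=-1; positions = -3 9 10 14

Answer: -3 9 10 14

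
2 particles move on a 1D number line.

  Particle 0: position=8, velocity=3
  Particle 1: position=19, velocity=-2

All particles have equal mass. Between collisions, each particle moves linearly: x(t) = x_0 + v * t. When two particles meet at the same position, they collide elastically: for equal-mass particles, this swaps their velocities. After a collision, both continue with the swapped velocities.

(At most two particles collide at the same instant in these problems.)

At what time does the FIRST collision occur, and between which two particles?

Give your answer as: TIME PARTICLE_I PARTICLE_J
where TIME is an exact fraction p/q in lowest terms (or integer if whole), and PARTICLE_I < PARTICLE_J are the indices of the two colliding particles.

Answer: 11/5 0 1

Derivation:
Pair (0,1): pos 8,19 vel 3,-2 -> gap=11, closing at 5/unit, collide at t=11/5
Earliest collision: t=11/5 between 0 and 1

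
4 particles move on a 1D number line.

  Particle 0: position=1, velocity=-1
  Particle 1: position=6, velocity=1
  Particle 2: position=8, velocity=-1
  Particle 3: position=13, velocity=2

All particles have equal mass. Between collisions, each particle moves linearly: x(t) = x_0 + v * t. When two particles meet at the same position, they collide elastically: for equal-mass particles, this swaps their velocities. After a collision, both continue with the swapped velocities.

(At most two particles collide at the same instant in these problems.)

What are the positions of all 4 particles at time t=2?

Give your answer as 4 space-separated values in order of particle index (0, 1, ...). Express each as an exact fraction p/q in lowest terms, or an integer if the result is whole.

Answer: -1 6 8 17

Derivation:
Collision at t=1: particles 1 and 2 swap velocities; positions: p0=0 p1=7 p2=7 p3=15; velocities now: v0=-1 v1=-1 v2=1 v3=2
Advance to t=2 (no further collisions before then); velocities: v0=-1 v1=-1 v2=1 v3=2; positions = -1 6 8 17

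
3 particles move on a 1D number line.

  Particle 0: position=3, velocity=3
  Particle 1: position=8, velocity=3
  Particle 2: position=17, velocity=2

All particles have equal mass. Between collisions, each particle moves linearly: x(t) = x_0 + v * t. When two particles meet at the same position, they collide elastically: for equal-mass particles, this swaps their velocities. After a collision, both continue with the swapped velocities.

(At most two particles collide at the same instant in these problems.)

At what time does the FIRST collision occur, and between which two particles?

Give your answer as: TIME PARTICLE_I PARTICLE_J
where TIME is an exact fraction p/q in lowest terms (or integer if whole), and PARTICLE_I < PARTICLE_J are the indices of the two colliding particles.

Pair (0,1): pos 3,8 vel 3,3 -> not approaching (rel speed 0 <= 0)
Pair (1,2): pos 8,17 vel 3,2 -> gap=9, closing at 1/unit, collide at t=9
Earliest collision: t=9 between 1 and 2

Answer: 9 1 2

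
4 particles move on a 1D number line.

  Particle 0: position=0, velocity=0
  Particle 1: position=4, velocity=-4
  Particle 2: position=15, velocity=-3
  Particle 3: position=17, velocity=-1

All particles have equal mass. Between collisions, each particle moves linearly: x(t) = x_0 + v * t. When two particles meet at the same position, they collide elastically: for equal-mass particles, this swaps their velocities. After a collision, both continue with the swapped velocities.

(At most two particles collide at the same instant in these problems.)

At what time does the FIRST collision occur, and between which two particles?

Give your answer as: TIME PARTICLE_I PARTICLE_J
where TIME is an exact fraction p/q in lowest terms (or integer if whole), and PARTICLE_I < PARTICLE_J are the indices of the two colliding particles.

Answer: 1 0 1

Derivation:
Pair (0,1): pos 0,4 vel 0,-4 -> gap=4, closing at 4/unit, collide at t=1
Pair (1,2): pos 4,15 vel -4,-3 -> not approaching (rel speed -1 <= 0)
Pair (2,3): pos 15,17 vel -3,-1 -> not approaching (rel speed -2 <= 0)
Earliest collision: t=1 between 0 and 1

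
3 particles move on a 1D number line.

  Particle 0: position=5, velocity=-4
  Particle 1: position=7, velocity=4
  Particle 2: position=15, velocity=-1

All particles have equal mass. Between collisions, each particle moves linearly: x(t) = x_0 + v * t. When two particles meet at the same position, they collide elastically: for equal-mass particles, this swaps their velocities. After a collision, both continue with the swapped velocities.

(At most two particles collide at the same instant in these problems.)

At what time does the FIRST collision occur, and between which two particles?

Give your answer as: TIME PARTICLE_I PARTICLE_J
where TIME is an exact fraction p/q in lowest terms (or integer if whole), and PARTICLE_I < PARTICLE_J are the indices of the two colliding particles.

Answer: 8/5 1 2

Derivation:
Pair (0,1): pos 5,7 vel -4,4 -> not approaching (rel speed -8 <= 0)
Pair (1,2): pos 7,15 vel 4,-1 -> gap=8, closing at 5/unit, collide at t=8/5
Earliest collision: t=8/5 between 1 and 2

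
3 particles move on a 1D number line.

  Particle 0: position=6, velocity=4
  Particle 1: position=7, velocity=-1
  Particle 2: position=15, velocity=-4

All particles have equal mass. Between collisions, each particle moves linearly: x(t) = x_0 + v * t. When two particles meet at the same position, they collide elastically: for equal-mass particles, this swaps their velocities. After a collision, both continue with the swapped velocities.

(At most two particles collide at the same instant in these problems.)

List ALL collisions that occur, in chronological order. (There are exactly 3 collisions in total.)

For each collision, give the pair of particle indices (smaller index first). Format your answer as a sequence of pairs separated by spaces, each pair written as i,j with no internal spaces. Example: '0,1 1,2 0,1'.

Answer: 0,1 1,2 0,1

Derivation:
Collision at t=1/5: particles 0 and 1 swap velocities; positions: p0=34/5 p1=34/5 p2=71/5; velocities now: v0=-1 v1=4 v2=-4
Collision at t=9/8: particles 1 and 2 swap velocities; positions: p0=47/8 p1=21/2 p2=21/2; velocities now: v0=-1 v1=-4 v2=4
Collision at t=8/3: particles 0 and 1 swap velocities; positions: p0=13/3 p1=13/3 p2=50/3; velocities now: v0=-4 v1=-1 v2=4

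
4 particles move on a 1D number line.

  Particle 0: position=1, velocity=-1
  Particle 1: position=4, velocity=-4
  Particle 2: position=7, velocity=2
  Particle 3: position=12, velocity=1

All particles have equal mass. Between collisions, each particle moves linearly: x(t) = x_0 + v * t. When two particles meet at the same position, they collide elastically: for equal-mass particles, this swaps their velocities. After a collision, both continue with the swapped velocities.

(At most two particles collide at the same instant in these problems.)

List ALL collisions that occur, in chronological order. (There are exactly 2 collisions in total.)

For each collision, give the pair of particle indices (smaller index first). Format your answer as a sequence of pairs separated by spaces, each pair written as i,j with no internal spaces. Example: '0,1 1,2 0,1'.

Answer: 0,1 2,3

Derivation:
Collision at t=1: particles 0 and 1 swap velocities; positions: p0=0 p1=0 p2=9 p3=13; velocities now: v0=-4 v1=-1 v2=2 v3=1
Collision at t=5: particles 2 and 3 swap velocities; positions: p0=-16 p1=-4 p2=17 p3=17; velocities now: v0=-4 v1=-1 v2=1 v3=2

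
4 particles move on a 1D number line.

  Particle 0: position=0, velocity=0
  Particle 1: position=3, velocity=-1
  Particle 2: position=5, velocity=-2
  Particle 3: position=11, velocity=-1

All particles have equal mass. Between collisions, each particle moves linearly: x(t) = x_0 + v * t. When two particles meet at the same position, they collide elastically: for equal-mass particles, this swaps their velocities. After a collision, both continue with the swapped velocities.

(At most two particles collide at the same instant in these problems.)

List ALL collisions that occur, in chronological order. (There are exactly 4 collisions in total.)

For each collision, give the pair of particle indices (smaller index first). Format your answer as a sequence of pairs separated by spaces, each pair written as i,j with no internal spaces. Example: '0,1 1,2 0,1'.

Answer: 1,2 0,1 1,2 2,3

Derivation:
Collision at t=2: particles 1 and 2 swap velocities; positions: p0=0 p1=1 p2=1 p3=9; velocities now: v0=0 v1=-2 v2=-1 v3=-1
Collision at t=5/2: particles 0 and 1 swap velocities; positions: p0=0 p1=0 p2=1/2 p3=17/2; velocities now: v0=-2 v1=0 v2=-1 v3=-1
Collision at t=3: particles 1 and 2 swap velocities; positions: p0=-1 p1=0 p2=0 p3=8; velocities now: v0=-2 v1=-1 v2=0 v3=-1
Collision at t=11: particles 2 and 3 swap velocities; positions: p0=-17 p1=-8 p2=0 p3=0; velocities now: v0=-2 v1=-1 v2=-1 v3=0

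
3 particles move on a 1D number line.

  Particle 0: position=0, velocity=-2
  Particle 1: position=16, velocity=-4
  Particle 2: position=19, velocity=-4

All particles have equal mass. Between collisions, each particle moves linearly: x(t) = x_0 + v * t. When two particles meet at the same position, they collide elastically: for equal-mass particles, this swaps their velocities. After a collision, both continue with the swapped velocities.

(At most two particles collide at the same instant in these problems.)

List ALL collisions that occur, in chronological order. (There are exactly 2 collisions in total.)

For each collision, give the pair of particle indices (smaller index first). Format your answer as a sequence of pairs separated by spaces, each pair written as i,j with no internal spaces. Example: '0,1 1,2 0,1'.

Collision at t=8: particles 0 and 1 swap velocities; positions: p0=-16 p1=-16 p2=-13; velocities now: v0=-4 v1=-2 v2=-4
Collision at t=19/2: particles 1 and 2 swap velocities; positions: p0=-22 p1=-19 p2=-19; velocities now: v0=-4 v1=-4 v2=-2

Answer: 0,1 1,2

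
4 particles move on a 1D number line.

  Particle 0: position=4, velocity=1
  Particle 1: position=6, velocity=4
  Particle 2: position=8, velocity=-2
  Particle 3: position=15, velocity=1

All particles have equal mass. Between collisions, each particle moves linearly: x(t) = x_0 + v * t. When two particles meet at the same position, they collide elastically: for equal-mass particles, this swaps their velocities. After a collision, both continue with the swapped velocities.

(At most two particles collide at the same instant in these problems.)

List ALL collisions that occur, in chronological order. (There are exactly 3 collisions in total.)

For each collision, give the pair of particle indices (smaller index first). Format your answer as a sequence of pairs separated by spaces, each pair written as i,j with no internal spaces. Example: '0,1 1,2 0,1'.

Collision at t=1/3: particles 1 and 2 swap velocities; positions: p0=13/3 p1=22/3 p2=22/3 p3=46/3; velocities now: v0=1 v1=-2 v2=4 v3=1
Collision at t=4/3: particles 0 and 1 swap velocities; positions: p0=16/3 p1=16/3 p2=34/3 p3=49/3; velocities now: v0=-2 v1=1 v2=4 v3=1
Collision at t=3: particles 2 and 3 swap velocities; positions: p0=2 p1=7 p2=18 p3=18; velocities now: v0=-2 v1=1 v2=1 v3=4

Answer: 1,2 0,1 2,3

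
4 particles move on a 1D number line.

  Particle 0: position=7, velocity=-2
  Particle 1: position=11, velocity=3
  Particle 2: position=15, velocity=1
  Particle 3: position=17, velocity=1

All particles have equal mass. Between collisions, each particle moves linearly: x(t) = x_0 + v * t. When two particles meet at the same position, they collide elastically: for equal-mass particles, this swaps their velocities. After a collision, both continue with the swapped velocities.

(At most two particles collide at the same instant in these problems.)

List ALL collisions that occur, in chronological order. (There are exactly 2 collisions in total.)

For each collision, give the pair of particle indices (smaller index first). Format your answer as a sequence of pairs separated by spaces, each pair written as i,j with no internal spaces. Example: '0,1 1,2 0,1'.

Answer: 1,2 2,3

Derivation:
Collision at t=2: particles 1 and 2 swap velocities; positions: p0=3 p1=17 p2=17 p3=19; velocities now: v0=-2 v1=1 v2=3 v3=1
Collision at t=3: particles 2 and 3 swap velocities; positions: p0=1 p1=18 p2=20 p3=20; velocities now: v0=-2 v1=1 v2=1 v3=3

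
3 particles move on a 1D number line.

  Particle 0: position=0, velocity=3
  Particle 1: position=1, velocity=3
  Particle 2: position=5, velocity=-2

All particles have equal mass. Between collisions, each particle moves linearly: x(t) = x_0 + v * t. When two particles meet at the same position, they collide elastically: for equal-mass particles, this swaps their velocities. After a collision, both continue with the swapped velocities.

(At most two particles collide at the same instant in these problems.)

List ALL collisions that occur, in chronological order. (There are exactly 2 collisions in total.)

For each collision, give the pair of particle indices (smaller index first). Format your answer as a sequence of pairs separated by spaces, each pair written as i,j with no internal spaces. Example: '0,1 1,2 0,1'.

Answer: 1,2 0,1

Derivation:
Collision at t=4/5: particles 1 and 2 swap velocities; positions: p0=12/5 p1=17/5 p2=17/5; velocities now: v0=3 v1=-2 v2=3
Collision at t=1: particles 0 and 1 swap velocities; positions: p0=3 p1=3 p2=4; velocities now: v0=-2 v1=3 v2=3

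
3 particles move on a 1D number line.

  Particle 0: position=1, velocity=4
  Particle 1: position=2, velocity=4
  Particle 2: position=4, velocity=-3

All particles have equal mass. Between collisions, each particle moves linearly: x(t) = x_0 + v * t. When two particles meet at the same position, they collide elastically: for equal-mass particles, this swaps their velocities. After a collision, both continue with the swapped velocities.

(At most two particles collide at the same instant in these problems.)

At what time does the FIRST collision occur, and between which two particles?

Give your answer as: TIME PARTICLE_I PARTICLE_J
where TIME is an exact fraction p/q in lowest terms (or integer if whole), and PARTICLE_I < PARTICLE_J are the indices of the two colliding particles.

Pair (0,1): pos 1,2 vel 4,4 -> not approaching (rel speed 0 <= 0)
Pair (1,2): pos 2,4 vel 4,-3 -> gap=2, closing at 7/unit, collide at t=2/7
Earliest collision: t=2/7 between 1 and 2

Answer: 2/7 1 2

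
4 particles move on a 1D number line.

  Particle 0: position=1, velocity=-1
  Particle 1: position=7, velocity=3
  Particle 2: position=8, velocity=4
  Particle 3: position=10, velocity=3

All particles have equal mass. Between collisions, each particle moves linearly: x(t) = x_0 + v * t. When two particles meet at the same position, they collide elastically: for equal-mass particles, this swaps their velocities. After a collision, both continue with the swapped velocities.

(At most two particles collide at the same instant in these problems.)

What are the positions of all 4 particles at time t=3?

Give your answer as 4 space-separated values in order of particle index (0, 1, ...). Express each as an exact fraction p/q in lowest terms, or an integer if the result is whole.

Answer: -2 16 19 20

Derivation:
Collision at t=2: particles 2 and 3 swap velocities; positions: p0=-1 p1=13 p2=16 p3=16; velocities now: v0=-1 v1=3 v2=3 v3=4
Advance to t=3 (no further collisions before then); velocities: v0=-1 v1=3 v2=3 v3=4; positions = -2 16 19 20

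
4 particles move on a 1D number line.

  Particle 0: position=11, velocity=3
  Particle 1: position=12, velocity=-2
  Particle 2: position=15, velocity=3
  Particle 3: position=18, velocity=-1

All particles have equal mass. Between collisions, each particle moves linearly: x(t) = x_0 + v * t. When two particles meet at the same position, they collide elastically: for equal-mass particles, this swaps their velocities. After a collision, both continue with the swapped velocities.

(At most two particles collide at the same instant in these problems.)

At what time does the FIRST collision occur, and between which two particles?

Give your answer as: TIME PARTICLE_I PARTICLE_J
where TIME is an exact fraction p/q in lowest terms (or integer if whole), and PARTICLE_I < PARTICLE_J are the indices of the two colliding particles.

Pair (0,1): pos 11,12 vel 3,-2 -> gap=1, closing at 5/unit, collide at t=1/5
Pair (1,2): pos 12,15 vel -2,3 -> not approaching (rel speed -5 <= 0)
Pair (2,3): pos 15,18 vel 3,-1 -> gap=3, closing at 4/unit, collide at t=3/4
Earliest collision: t=1/5 between 0 and 1

Answer: 1/5 0 1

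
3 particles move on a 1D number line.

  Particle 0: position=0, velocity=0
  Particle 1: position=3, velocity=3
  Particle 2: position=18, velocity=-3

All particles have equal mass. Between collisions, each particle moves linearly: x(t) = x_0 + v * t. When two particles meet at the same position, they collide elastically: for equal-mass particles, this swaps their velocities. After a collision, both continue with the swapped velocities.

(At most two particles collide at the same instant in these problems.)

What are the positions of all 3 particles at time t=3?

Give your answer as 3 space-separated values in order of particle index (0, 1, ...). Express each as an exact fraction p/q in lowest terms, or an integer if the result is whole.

Answer: 0 9 12

Derivation:
Collision at t=5/2: particles 1 and 2 swap velocities; positions: p0=0 p1=21/2 p2=21/2; velocities now: v0=0 v1=-3 v2=3
Advance to t=3 (no further collisions before then); velocities: v0=0 v1=-3 v2=3; positions = 0 9 12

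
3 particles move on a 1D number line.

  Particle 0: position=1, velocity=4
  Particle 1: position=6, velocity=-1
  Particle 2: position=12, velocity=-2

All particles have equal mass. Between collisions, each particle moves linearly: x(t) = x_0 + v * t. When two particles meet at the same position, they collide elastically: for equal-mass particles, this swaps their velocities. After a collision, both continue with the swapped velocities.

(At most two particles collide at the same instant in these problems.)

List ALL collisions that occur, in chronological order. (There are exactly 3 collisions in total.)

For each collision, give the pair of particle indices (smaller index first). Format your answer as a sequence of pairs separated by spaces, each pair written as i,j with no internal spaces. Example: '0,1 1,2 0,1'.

Collision at t=1: particles 0 and 1 swap velocities; positions: p0=5 p1=5 p2=10; velocities now: v0=-1 v1=4 v2=-2
Collision at t=11/6: particles 1 and 2 swap velocities; positions: p0=25/6 p1=25/3 p2=25/3; velocities now: v0=-1 v1=-2 v2=4
Collision at t=6: particles 0 and 1 swap velocities; positions: p0=0 p1=0 p2=25; velocities now: v0=-2 v1=-1 v2=4

Answer: 0,1 1,2 0,1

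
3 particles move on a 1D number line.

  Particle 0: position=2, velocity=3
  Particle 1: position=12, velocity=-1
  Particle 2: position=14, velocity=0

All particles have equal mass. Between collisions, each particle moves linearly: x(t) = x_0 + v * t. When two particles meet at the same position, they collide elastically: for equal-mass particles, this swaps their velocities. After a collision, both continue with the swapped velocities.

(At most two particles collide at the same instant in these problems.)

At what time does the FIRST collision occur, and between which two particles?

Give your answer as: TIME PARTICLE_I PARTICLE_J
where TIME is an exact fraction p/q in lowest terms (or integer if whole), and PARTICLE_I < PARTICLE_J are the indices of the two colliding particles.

Answer: 5/2 0 1

Derivation:
Pair (0,1): pos 2,12 vel 3,-1 -> gap=10, closing at 4/unit, collide at t=5/2
Pair (1,2): pos 12,14 vel -1,0 -> not approaching (rel speed -1 <= 0)
Earliest collision: t=5/2 between 0 and 1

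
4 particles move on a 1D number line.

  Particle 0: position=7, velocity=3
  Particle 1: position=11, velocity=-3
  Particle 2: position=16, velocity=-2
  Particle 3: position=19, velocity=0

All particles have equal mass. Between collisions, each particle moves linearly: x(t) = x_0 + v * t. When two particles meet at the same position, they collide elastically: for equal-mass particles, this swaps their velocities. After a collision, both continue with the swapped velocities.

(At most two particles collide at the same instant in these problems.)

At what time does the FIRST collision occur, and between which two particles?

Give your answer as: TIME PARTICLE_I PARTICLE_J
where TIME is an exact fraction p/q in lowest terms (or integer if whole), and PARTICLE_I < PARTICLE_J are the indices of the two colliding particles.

Answer: 2/3 0 1

Derivation:
Pair (0,1): pos 7,11 vel 3,-3 -> gap=4, closing at 6/unit, collide at t=2/3
Pair (1,2): pos 11,16 vel -3,-2 -> not approaching (rel speed -1 <= 0)
Pair (2,3): pos 16,19 vel -2,0 -> not approaching (rel speed -2 <= 0)
Earliest collision: t=2/3 between 0 and 1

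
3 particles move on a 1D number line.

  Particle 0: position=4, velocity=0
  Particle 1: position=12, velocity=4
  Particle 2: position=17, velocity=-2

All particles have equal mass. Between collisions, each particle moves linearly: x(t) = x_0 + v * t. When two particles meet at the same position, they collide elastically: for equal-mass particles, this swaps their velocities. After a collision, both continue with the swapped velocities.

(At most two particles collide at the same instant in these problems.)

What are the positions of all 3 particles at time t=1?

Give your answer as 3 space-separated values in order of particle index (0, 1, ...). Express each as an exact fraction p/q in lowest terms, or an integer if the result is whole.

Collision at t=5/6: particles 1 and 2 swap velocities; positions: p0=4 p1=46/3 p2=46/3; velocities now: v0=0 v1=-2 v2=4
Advance to t=1 (no further collisions before then); velocities: v0=0 v1=-2 v2=4; positions = 4 15 16

Answer: 4 15 16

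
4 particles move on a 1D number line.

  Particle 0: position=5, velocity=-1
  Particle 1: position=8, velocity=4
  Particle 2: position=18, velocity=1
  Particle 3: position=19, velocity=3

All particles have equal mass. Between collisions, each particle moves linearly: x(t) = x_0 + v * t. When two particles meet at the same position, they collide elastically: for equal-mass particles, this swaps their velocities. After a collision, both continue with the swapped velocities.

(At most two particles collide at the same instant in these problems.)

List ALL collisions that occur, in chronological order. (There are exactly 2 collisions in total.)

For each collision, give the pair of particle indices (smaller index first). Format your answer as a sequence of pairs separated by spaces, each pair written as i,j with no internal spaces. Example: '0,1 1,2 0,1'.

Answer: 1,2 2,3

Derivation:
Collision at t=10/3: particles 1 and 2 swap velocities; positions: p0=5/3 p1=64/3 p2=64/3 p3=29; velocities now: v0=-1 v1=1 v2=4 v3=3
Collision at t=11: particles 2 and 3 swap velocities; positions: p0=-6 p1=29 p2=52 p3=52; velocities now: v0=-1 v1=1 v2=3 v3=4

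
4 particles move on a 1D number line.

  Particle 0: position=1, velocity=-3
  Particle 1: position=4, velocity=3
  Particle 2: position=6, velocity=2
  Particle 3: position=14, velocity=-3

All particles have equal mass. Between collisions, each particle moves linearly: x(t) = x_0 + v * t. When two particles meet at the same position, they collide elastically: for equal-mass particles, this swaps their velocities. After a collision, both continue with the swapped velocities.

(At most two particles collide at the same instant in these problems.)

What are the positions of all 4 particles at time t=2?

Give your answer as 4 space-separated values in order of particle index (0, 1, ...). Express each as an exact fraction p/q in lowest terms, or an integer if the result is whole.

Collision at t=8/5: particles 2 and 3 swap velocities; positions: p0=-19/5 p1=44/5 p2=46/5 p3=46/5; velocities now: v0=-3 v1=3 v2=-3 v3=2
Collision at t=5/3: particles 1 and 2 swap velocities; positions: p0=-4 p1=9 p2=9 p3=28/3; velocities now: v0=-3 v1=-3 v2=3 v3=2
Collision at t=2: particles 2 and 3 swap velocities; positions: p0=-5 p1=8 p2=10 p3=10; velocities now: v0=-3 v1=-3 v2=2 v3=3
Advance to t=2 (no further collisions before then); velocities: v0=-3 v1=-3 v2=2 v3=3; positions = -5 8 10 10

Answer: -5 8 10 10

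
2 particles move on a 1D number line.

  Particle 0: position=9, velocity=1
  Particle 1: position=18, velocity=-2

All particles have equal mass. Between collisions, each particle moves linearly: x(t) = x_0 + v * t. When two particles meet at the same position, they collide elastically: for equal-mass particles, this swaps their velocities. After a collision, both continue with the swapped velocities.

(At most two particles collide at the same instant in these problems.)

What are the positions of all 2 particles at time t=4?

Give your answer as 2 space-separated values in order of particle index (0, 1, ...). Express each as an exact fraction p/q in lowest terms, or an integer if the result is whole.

Answer: 10 13

Derivation:
Collision at t=3: particles 0 and 1 swap velocities; positions: p0=12 p1=12; velocities now: v0=-2 v1=1
Advance to t=4 (no further collisions before then); velocities: v0=-2 v1=1; positions = 10 13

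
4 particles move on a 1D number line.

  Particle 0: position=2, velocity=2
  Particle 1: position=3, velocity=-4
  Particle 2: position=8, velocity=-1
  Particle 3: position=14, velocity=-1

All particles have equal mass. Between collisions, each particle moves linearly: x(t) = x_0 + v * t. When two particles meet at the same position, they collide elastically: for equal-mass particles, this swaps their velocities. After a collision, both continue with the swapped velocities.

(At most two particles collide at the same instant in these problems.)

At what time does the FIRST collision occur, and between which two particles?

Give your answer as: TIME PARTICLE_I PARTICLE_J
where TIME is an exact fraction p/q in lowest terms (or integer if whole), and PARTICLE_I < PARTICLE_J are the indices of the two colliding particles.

Pair (0,1): pos 2,3 vel 2,-4 -> gap=1, closing at 6/unit, collide at t=1/6
Pair (1,2): pos 3,8 vel -4,-1 -> not approaching (rel speed -3 <= 0)
Pair (2,3): pos 8,14 vel -1,-1 -> not approaching (rel speed 0 <= 0)
Earliest collision: t=1/6 between 0 and 1

Answer: 1/6 0 1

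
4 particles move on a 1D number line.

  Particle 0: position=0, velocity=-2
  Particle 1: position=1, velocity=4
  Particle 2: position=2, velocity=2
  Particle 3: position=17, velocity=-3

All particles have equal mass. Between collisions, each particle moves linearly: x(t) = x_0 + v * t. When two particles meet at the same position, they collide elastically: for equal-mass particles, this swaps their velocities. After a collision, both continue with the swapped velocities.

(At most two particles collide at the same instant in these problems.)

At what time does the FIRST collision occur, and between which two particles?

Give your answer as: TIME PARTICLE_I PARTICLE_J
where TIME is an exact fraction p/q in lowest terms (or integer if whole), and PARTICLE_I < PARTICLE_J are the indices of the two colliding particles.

Answer: 1/2 1 2

Derivation:
Pair (0,1): pos 0,1 vel -2,4 -> not approaching (rel speed -6 <= 0)
Pair (1,2): pos 1,2 vel 4,2 -> gap=1, closing at 2/unit, collide at t=1/2
Pair (2,3): pos 2,17 vel 2,-3 -> gap=15, closing at 5/unit, collide at t=3
Earliest collision: t=1/2 between 1 and 2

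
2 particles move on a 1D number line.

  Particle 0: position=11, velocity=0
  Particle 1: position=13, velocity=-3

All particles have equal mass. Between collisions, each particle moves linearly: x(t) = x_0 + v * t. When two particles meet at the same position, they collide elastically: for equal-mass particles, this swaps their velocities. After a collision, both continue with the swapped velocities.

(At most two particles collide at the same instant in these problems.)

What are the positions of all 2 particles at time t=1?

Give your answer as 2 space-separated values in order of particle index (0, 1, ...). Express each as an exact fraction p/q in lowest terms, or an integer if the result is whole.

Collision at t=2/3: particles 0 and 1 swap velocities; positions: p0=11 p1=11; velocities now: v0=-3 v1=0
Advance to t=1 (no further collisions before then); velocities: v0=-3 v1=0; positions = 10 11

Answer: 10 11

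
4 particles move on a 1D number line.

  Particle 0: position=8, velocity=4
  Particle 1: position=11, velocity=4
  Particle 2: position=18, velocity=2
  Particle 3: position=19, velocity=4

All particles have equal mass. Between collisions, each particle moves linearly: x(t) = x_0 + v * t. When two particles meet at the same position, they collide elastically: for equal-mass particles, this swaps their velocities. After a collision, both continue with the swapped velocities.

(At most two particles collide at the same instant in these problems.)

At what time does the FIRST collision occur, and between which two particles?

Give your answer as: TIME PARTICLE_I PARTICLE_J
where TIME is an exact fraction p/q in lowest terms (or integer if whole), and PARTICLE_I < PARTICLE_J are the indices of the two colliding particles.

Pair (0,1): pos 8,11 vel 4,4 -> not approaching (rel speed 0 <= 0)
Pair (1,2): pos 11,18 vel 4,2 -> gap=7, closing at 2/unit, collide at t=7/2
Pair (2,3): pos 18,19 vel 2,4 -> not approaching (rel speed -2 <= 0)
Earliest collision: t=7/2 between 1 and 2

Answer: 7/2 1 2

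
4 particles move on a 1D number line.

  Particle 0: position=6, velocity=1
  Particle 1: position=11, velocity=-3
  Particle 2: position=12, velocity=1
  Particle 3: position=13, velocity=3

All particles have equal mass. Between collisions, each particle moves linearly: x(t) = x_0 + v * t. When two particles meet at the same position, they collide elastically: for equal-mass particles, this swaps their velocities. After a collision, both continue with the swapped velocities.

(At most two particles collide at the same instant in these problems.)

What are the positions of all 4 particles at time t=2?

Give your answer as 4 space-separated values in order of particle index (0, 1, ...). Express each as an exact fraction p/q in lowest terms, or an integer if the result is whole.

Answer: 5 8 14 19

Derivation:
Collision at t=5/4: particles 0 and 1 swap velocities; positions: p0=29/4 p1=29/4 p2=53/4 p3=67/4; velocities now: v0=-3 v1=1 v2=1 v3=3
Advance to t=2 (no further collisions before then); velocities: v0=-3 v1=1 v2=1 v3=3; positions = 5 8 14 19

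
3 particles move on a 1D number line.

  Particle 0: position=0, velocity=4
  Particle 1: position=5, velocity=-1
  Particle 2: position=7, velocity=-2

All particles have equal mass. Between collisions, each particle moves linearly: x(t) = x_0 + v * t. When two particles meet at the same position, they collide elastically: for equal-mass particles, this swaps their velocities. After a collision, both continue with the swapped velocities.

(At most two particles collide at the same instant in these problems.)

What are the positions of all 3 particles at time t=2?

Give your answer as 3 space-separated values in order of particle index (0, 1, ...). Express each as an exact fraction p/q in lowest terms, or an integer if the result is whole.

Answer: 3 3 8

Derivation:
Collision at t=1: particles 0 and 1 swap velocities; positions: p0=4 p1=4 p2=5; velocities now: v0=-1 v1=4 v2=-2
Collision at t=7/6: particles 1 and 2 swap velocities; positions: p0=23/6 p1=14/3 p2=14/3; velocities now: v0=-1 v1=-2 v2=4
Collision at t=2: particles 0 and 1 swap velocities; positions: p0=3 p1=3 p2=8; velocities now: v0=-2 v1=-1 v2=4
Advance to t=2 (no further collisions before then); velocities: v0=-2 v1=-1 v2=4; positions = 3 3 8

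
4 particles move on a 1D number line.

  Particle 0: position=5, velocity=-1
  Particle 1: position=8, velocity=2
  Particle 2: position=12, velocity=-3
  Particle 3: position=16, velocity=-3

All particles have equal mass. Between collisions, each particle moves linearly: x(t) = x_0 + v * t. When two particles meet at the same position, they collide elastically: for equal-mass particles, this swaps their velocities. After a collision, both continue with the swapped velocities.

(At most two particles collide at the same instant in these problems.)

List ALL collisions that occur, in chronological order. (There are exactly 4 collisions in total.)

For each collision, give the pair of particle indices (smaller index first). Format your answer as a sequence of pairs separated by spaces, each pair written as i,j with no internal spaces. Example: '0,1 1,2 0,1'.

Collision at t=4/5: particles 1 and 2 swap velocities; positions: p0=21/5 p1=48/5 p2=48/5 p3=68/5; velocities now: v0=-1 v1=-3 v2=2 v3=-3
Collision at t=8/5: particles 2 and 3 swap velocities; positions: p0=17/5 p1=36/5 p2=56/5 p3=56/5; velocities now: v0=-1 v1=-3 v2=-3 v3=2
Collision at t=7/2: particles 0 and 1 swap velocities; positions: p0=3/2 p1=3/2 p2=11/2 p3=15; velocities now: v0=-3 v1=-1 v2=-3 v3=2
Collision at t=11/2: particles 1 and 2 swap velocities; positions: p0=-9/2 p1=-1/2 p2=-1/2 p3=19; velocities now: v0=-3 v1=-3 v2=-1 v3=2

Answer: 1,2 2,3 0,1 1,2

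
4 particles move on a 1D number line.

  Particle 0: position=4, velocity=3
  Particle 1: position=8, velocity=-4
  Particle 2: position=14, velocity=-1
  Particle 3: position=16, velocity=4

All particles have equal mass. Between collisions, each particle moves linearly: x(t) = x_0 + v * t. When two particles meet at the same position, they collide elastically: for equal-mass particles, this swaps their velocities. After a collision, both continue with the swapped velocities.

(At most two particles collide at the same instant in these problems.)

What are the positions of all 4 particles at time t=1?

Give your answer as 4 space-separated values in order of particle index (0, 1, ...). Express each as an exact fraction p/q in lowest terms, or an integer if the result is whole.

Answer: 4 7 13 20

Derivation:
Collision at t=4/7: particles 0 and 1 swap velocities; positions: p0=40/7 p1=40/7 p2=94/7 p3=128/7; velocities now: v0=-4 v1=3 v2=-1 v3=4
Advance to t=1 (no further collisions before then); velocities: v0=-4 v1=3 v2=-1 v3=4; positions = 4 7 13 20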